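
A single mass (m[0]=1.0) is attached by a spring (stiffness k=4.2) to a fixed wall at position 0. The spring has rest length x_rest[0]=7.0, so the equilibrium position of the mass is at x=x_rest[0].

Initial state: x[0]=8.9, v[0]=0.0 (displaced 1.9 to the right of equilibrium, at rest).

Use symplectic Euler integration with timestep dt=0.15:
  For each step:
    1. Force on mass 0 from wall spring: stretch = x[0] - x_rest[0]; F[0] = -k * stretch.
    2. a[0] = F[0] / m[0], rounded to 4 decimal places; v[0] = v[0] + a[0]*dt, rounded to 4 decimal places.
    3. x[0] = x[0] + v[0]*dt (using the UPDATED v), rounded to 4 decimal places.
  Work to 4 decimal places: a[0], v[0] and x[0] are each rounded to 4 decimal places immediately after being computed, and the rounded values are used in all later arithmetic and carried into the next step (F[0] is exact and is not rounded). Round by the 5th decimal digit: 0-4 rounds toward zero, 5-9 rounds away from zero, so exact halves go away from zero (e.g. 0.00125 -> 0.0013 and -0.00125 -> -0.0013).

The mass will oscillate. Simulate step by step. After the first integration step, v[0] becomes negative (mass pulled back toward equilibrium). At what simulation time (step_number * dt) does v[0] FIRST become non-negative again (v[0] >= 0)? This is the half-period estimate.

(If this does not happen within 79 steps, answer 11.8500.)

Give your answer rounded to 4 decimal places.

Step 0: x=[8.9000] v=[0.0000]
Step 1: x=[8.7205] v=[-1.1970]
Step 2: x=[8.3784] v=[-2.2809]
Step 3: x=[7.9060] v=[-3.1493]
Step 4: x=[7.3480] v=[-3.7201]
Step 5: x=[6.7571] v=[-3.9393]
Step 6: x=[6.1892] v=[-3.7863]
Step 7: x=[5.6979] v=[-3.2755]
Step 8: x=[5.3296] v=[-2.4552]
Step 9: x=[5.1192] v=[-1.4028]
Step 10: x=[5.0865] v=[-0.2179]
Step 11: x=[5.2346] v=[0.9876]
First v>=0 after going negative at step 11, time=1.6500

Answer: 1.6500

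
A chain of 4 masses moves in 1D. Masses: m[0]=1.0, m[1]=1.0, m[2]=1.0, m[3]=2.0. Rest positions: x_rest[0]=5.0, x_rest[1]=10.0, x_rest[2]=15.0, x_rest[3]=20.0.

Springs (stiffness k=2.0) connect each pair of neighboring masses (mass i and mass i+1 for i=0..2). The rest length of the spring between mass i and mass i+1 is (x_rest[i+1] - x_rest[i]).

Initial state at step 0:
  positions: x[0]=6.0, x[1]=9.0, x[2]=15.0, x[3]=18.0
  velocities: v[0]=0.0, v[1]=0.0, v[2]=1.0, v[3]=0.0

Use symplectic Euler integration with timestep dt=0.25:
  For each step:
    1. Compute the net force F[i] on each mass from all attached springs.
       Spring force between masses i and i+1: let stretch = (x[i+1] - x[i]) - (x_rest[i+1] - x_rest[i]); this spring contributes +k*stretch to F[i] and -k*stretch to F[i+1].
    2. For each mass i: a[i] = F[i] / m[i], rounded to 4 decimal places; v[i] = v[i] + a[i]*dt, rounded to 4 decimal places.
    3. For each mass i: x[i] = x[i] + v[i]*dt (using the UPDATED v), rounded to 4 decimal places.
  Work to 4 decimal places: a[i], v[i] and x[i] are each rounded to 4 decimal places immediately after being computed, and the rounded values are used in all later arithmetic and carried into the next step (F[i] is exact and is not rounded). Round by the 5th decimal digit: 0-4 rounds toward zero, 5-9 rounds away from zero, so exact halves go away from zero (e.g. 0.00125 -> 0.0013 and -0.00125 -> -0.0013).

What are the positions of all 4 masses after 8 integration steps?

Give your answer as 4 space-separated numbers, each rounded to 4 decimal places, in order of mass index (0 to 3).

Step 0: x=[6.0000 9.0000 15.0000 18.0000] v=[0.0000 0.0000 1.0000 0.0000]
Step 1: x=[5.7500 9.3750 14.8750 18.1250] v=[-1.0000 1.5000 -0.5000 0.5000]
Step 2: x=[5.3281 9.9844 14.4688 18.3594] v=[-1.6875 2.4375 -1.6250 0.9375]
Step 3: x=[4.8633 10.5723 13.9883 18.6631] v=[-1.8594 2.3516 -1.9219 1.2149]
Step 4: x=[4.4871 10.8736 13.6652 18.9872] v=[-1.5049 1.2051 -1.2925 1.2962]
Step 5: x=[4.2842 10.7255 13.6584 19.2911] v=[-0.8117 -0.5924 -0.0273 1.2157]
Step 6: x=[4.2614 10.1389 13.9891 19.5555] v=[-0.0911 -2.3466 1.3226 1.0575]
Step 7: x=[4.3483 9.2988 14.5343 19.7845] v=[0.3477 -3.3603 2.1807 0.9159]
Step 8: x=[4.4291 8.4944 15.0813 19.9979] v=[0.3230 -3.2178 2.1881 0.8534]

Answer: 4.4291 8.4944 15.0813 19.9979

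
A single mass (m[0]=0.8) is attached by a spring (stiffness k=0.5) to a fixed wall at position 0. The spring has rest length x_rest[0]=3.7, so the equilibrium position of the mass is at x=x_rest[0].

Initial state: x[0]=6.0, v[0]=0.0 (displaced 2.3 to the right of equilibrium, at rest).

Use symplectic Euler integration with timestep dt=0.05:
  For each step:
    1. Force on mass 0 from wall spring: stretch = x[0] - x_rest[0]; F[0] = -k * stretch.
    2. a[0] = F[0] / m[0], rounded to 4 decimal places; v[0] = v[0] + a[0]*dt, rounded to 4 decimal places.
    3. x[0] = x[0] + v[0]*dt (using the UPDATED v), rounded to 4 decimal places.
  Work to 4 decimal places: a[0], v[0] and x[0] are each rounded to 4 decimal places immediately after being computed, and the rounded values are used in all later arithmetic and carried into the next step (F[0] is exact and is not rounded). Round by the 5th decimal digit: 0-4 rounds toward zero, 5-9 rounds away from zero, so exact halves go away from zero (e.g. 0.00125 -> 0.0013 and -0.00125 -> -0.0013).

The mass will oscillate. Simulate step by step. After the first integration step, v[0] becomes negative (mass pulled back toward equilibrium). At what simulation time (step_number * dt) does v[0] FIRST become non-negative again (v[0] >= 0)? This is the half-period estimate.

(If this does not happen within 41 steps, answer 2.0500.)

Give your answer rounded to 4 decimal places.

Step 0: x=[6.0000] v=[0.0000]
Step 1: x=[5.9964] v=[-0.0719]
Step 2: x=[5.9892] v=[-0.1437]
Step 3: x=[5.9784] v=[-0.2152]
Step 4: x=[5.9641] v=[-0.2864]
Step 5: x=[5.9462] v=[-0.3572]
Step 6: x=[5.9248] v=[-0.4274]
Step 7: x=[5.9000] v=[-0.4969]
Step 8: x=[5.8717] v=[-0.5657]
Step 9: x=[5.8400] v=[-0.6336]
Step 10: x=[5.8050] v=[-0.7005]
Step 11: x=[5.7667] v=[-0.7663]
Step 12: x=[5.7252] v=[-0.8309]
Step 13: x=[5.6805] v=[-0.8942]
Step 14: x=[5.6327] v=[-0.9561]
Step 15: x=[5.5819] v=[-1.0165]
Step 16: x=[5.5281] v=[-1.0753]
Step 17: x=[5.4715] v=[-1.1324]
Step 18: x=[5.4121] v=[-1.1878]
Step 19: x=[5.3500] v=[-1.2413]
Step 20: x=[5.2854] v=[-1.2929]
Step 21: x=[5.2183] v=[-1.3424]
Step 22: x=[5.1488] v=[-1.3898]
Step 23: x=[5.0770] v=[-1.4351]
Step 24: x=[5.0031] v=[-1.4781]
Step 25: x=[4.9272] v=[-1.5188]
Step 26: x=[4.8493] v=[-1.5572]
Step 27: x=[4.7696] v=[-1.5931]
Step 28: x=[4.6883] v=[-1.6265]
Step 29: x=[4.6054] v=[-1.6574]
Step 30: x=[4.5211] v=[-1.6857]
Step 31: x=[4.4355] v=[-1.7114]
Step 32: x=[4.3488] v=[-1.7344]
Step 33: x=[4.2611] v=[-1.7547]
Step 34: x=[4.1725] v=[-1.7722]
Step 35: x=[4.0832] v=[-1.7870]
Step 36: x=[3.9933] v=[-1.7990]
Step 37: x=[3.9029] v=[-1.8082]
Step 38: x=[3.8122] v=[-1.8145]
Step 39: x=[3.7213] v=[-1.8180]
Step 40: x=[3.6304] v=[-1.8187]
Step 41: x=[3.5396] v=[-1.8165]
v[0] did not become non-negative within 41 steps; using fallback time=2.0500

Answer: 2.0500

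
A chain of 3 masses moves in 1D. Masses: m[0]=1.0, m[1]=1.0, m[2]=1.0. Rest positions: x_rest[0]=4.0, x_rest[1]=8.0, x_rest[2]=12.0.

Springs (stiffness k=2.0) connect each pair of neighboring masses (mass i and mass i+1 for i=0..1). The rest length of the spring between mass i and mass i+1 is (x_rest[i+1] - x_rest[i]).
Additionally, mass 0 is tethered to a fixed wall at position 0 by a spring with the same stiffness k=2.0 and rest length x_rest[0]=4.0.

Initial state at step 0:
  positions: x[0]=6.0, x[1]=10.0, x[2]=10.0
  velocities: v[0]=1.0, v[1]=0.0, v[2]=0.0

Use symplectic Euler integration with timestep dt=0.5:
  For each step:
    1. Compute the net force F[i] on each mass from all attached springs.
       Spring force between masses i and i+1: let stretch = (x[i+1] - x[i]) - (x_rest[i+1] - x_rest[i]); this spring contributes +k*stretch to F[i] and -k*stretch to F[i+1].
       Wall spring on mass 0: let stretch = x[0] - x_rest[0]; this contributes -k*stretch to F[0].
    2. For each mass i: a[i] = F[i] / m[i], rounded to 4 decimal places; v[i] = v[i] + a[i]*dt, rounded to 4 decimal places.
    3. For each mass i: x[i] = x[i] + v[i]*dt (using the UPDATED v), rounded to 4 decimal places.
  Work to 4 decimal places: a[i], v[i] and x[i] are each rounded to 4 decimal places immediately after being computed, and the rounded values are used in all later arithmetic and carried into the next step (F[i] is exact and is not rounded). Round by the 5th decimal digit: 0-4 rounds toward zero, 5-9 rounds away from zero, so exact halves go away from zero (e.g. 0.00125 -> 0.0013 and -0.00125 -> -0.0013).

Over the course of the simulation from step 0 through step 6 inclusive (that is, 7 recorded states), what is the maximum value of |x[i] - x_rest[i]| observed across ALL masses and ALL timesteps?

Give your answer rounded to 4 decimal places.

Answer: 3.2344

Derivation:
Step 0: x=[6.0000 10.0000 10.0000] v=[1.0000 0.0000 0.0000]
Step 1: x=[5.5000 8.0000 12.0000] v=[-1.0000 -4.0000 4.0000]
Step 2: x=[3.5000 6.7500 14.0000] v=[-4.0000 -2.5000 4.0000]
Step 3: x=[1.3750 7.5000 14.3750] v=[-4.2500 1.5000 0.7500]
Step 4: x=[1.6250 8.6250 13.3125] v=[0.5000 2.2500 -2.1250]
Step 5: x=[4.5625 8.5938 11.9063] v=[5.8750 -0.0625 -2.8125]
Step 6: x=[7.2344 8.2032 10.8438] v=[5.3438 -0.7813 -2.1250]
Max displacement = 3.2344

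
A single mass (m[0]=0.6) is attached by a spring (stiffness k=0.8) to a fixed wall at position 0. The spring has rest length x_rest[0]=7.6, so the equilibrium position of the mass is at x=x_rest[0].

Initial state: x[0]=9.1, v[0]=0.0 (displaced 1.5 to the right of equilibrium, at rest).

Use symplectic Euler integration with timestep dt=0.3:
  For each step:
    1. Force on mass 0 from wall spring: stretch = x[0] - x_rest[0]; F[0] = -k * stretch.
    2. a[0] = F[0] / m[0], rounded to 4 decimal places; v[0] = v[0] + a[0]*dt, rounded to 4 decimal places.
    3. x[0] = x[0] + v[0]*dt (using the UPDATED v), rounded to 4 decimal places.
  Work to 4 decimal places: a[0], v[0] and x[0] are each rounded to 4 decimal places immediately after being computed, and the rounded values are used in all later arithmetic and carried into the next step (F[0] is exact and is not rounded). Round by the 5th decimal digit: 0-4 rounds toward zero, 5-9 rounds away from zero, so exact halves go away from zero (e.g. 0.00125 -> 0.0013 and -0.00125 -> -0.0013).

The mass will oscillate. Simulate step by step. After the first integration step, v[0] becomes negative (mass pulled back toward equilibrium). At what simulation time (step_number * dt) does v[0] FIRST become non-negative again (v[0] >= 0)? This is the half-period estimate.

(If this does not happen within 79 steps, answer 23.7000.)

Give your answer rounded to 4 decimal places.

Answer: 3.0000

Derivation:
Step 0: x=[9.1000] v=[0.0000]
Step 1: x=[8.9200] v=[-0.6000]
Step 2: x=[8.5816] v=[-1.1280]
Step 3: x=[8.1254] v=[-1.5206]
Step 4: x=[7.6062] v=[-1.7308]
Step 5: x=[7.0862] v=[-1.7333]
Step 6: x=[6.6279] v=[-1.5278]
Step 7: x=[6.2862] v=[-1.1390]
Step 8: x=[6.1022] v=[-0.6135]
Step 9: x=[6.0979] v=[-0.0144]
Step 10: x=[6.2738] v=[0.5864]
First v>=0 after going negative at step 10, time=3.0000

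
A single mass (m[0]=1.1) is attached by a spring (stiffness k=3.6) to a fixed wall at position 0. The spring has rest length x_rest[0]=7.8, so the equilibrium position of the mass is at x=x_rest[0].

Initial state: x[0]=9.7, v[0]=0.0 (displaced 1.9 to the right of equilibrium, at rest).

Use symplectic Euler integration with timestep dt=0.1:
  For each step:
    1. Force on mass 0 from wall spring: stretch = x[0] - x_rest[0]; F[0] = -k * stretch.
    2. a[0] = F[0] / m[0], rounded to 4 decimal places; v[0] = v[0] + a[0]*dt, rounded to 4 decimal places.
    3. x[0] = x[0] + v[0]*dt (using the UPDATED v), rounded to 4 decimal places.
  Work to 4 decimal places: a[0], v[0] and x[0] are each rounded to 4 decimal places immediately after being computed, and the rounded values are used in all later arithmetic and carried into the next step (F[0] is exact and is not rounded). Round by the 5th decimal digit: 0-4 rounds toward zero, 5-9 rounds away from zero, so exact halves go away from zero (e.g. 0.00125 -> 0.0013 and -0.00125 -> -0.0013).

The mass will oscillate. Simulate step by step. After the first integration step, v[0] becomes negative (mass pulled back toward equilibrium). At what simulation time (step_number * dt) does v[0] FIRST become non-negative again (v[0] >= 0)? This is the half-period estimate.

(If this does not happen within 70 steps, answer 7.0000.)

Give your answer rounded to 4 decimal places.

Answer: 1.8000

Derivation:
Step 0: x=[9.7000] v=[0.0000]
Step 1: x=[9.6378] v=[-0.6218]
Step 2: x=[9.5155] v=[-1.2233]
Step 3: x=[9.3370] v=[-1.7847]
Step 4: x=[9.1082] v=[-2.2877]
Step 5: x=[8.8366] v=[-2.7158]
Step 6: x=[8.5311] v=[-3.0551]
Step 7: x=[8.2017] v=[-3.2944]
Step 8: x=[7.8591] v=[-3.4259]
Step 9: x=[7.5146] v=[-3.4452]
Step 10: x=[7.1794] v=[-3.3518]
Step 11: x=[6.8645] v=[-3.1487]
Step 12: x=[6.5803] v=[-2.8425]
Step 13: x=[6.3360] v=[-2.4433]
Step 14: x=[6.1396] v=[-1.9642]
Step 15: x=[5.9975] v=[-1.4208]
Step 16: x=[5.9144] v=[-0.8309]
Step 17: x=[5.8930] v=[-0.2138]
Step 18: x=[5.9340] v=[0.4103]
First v>=0 after going negative at step 18, time=1.8000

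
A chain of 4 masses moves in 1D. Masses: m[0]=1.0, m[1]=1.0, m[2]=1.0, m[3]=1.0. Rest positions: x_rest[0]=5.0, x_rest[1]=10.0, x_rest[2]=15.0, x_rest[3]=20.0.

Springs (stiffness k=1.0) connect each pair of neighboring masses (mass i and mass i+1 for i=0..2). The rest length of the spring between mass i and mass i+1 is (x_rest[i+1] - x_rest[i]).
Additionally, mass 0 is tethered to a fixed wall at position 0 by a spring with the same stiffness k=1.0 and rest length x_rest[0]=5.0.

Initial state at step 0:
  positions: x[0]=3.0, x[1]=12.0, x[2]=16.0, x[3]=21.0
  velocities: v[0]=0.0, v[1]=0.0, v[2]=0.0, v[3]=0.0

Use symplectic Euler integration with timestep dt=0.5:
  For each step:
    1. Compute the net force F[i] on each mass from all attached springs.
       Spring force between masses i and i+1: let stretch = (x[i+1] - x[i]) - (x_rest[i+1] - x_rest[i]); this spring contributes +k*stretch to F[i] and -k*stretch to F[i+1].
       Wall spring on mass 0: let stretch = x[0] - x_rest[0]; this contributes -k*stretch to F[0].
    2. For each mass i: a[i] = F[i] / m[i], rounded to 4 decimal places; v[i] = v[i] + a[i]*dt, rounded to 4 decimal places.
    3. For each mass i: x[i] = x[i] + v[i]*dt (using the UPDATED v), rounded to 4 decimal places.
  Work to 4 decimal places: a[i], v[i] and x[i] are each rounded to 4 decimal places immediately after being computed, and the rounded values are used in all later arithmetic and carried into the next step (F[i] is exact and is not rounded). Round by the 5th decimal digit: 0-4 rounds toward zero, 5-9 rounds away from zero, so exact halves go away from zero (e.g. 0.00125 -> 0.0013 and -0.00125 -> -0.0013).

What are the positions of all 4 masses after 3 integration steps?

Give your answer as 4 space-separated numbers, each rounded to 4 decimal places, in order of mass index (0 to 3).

Answer: 7.4844 8.9063 15.8125 21.1875

Derivation:
Step 0: x=[3.0000 12.0000 16.0000 21.0000] v=[0.0000 0.0000 0.0000 0.0000]
Step 1: x=[4.5000 10.7500 16.2500 21.0000] v=[3.0000 -2.5000 0.5000 0.0000]
Step 2: x=[6.4375 9.3125 16.3125 21.0625] v=[3.8750 -2.8750 0.1250 0.1250]
Step 3: x=[7.4844 8.9063 15.8125 21.1875] v=[2.0938 -0.8125 -1.0000 0.2500]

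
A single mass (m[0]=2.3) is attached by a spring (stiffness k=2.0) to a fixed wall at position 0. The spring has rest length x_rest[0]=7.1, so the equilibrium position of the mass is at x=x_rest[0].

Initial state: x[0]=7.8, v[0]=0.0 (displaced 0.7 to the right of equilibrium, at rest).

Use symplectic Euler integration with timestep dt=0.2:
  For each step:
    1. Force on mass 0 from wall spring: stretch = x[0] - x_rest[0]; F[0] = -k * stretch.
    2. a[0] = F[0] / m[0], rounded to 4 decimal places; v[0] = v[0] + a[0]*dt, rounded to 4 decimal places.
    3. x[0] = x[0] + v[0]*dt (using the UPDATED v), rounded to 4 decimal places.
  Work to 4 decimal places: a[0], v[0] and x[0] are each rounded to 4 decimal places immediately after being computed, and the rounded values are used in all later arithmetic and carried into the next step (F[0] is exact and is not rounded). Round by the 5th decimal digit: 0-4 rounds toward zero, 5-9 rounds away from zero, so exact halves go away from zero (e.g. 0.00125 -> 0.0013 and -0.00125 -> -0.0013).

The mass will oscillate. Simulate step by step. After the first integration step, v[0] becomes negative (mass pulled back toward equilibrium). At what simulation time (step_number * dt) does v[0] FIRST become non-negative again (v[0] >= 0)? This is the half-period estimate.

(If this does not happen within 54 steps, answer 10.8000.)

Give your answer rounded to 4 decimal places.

Step 0: x=[7.8000] v=[0.0000]
Step 1: x=[7.7757] v=[-0.1217]
Step 2: x=[7.7279] v=[-0.2392]
Step 3: x=[7.6582] v=[-0.3484]
Step 4: x=[7.5691] v=[-0.4455]
Step 5: x=[7.4637] v=[-0.5271]
Step 6: x=[7.3456] v=[-0.5904]
Step 7: x=[7.2190] v=[-0.6331]
Step 8: x=[7.0882] v=[-0.6538]
Step 9: x=[6.9579] v=[-0.6517]
Step 10: x=[6.8325] v=[-0.6270]
Step 11: x=[6.7164] v=[-0.5805]
Step 12: x=[6.6136] v=[-0.5138]
Step 13: x=[6.5278] v=[-0.4292]
Step 14: x=[6.4619] v=[-0.3297]
Step 15: x=[6.4182] v=[-0.2187]
Step 16: x=[6.3982] v=[-0.1001]
Step 17: x=[6.4026] v=[0.0220]
First v>=0 after going negative at step 17, time=3.4000

Answer: 3.4000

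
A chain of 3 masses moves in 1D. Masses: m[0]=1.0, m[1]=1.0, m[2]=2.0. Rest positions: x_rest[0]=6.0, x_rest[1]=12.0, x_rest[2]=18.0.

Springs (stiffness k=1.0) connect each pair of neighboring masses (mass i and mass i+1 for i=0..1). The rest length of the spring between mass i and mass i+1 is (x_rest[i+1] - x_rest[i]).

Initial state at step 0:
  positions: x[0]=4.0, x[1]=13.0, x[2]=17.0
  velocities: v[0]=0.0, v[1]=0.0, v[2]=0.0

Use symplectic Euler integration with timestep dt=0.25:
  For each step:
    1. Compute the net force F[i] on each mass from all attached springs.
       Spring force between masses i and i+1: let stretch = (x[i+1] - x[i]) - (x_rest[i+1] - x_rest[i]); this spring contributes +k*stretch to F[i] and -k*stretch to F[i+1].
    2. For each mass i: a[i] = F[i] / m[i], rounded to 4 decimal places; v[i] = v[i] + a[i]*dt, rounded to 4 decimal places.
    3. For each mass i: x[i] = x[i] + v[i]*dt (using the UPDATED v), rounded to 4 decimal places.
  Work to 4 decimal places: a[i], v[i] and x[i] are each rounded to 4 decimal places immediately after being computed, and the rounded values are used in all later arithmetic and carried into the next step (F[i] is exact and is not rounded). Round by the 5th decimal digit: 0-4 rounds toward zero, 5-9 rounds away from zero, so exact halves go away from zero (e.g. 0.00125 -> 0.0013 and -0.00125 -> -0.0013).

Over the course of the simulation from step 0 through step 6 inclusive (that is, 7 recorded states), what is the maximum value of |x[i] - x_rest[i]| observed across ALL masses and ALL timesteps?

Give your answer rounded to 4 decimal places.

Answer: 2.4628

Derivation:
Step 0: x=[4.0000 13.0000 17.0000] v=[0.0000 0.0000 0.0000]
Step 1: x=[4.1875 12.6875 17.0625] v=[0.7500 -1.2500 0.2500]
Step 2: x=[4.5313 12.1172 17.1758] v=[1.3750 -2.2813 0.4531]
Step 3: x=[4.9742 11.3889 17.3185] v=[1.7715 -2.9131 0.5708]
Step 4: x=[5.4430 10.6303 17.4634] v=[1.8752 -3.0344 0.5796]
Step 5: x=[5.8610 9.9746 17.5823] v=[1.6720 -2.6230 0.4755]
Step 6: x=[6.1611 9.5372 17.6509] v=[1.2004 -1.7495 0.2745]
Max displacement = 2.4628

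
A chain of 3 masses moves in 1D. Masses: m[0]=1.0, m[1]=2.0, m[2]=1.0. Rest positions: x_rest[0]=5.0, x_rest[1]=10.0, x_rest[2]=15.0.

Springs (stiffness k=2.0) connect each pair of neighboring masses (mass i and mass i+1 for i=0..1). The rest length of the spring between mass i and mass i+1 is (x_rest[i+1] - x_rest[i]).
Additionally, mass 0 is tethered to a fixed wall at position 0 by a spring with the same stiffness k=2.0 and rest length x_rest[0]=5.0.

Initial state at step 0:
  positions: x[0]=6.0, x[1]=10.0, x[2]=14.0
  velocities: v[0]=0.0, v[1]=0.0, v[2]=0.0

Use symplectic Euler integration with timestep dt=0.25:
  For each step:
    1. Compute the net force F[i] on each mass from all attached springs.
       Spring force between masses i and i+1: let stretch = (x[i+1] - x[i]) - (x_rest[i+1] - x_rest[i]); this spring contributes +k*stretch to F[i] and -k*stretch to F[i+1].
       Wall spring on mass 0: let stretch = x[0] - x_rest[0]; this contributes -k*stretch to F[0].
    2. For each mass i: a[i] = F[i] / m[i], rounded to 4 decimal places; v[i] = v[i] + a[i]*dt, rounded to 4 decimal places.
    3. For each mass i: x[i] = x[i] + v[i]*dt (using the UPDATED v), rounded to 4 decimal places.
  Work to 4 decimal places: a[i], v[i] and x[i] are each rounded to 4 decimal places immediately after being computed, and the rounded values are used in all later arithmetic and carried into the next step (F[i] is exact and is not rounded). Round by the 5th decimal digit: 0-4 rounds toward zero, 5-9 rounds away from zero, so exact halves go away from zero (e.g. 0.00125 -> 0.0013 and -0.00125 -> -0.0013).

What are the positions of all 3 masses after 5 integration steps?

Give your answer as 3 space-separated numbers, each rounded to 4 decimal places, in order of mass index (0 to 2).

Step 0: x=[6.0000 10.0000 14.0000] v=[0.0000 0.0000 0.0000]
Step 1: x=[5.7500 10.0000 14.1250] v=[-1.0000 0.0000 0.5000]
Step 2: x=[5.3125 9.9922 14.3594] v=[-1.7500 -0.0313 0.9375]
Step 3: x=[4.7959 9.9649 14.6729] v=[-2.0664 -0.1094 1.2539]
Step 4: x=[4.3259 9.9087 15.0229] v=[-1.8799 -0.2247 1.3999]
Step 5: x=[4.0130 9.8232 15.3586] v=[-1.2515 -0.3419 1.3428]

Answer: 4.0130 9.8232 15.3586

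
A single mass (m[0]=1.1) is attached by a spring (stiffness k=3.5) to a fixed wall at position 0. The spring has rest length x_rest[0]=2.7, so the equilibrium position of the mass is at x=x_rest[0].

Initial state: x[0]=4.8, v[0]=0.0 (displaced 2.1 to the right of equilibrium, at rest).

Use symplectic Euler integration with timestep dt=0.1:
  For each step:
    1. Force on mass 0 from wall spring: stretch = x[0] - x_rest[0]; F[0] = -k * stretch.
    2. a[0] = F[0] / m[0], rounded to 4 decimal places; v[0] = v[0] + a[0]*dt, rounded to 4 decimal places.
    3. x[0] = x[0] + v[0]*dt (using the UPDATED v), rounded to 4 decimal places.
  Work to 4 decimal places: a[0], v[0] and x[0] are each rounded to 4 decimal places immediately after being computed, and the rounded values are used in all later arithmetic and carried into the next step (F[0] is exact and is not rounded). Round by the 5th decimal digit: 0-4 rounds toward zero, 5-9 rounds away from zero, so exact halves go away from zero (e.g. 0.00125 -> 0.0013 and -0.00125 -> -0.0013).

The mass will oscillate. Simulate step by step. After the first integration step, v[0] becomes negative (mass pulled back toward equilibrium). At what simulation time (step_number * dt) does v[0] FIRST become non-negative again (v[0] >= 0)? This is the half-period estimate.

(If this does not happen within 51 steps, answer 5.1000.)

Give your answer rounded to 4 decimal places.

Step 0: x=[4.8000] v=[0.0000]
Step 1: x=[4.7332] v=[-0.6682]
Step 2: x=[4.6017] v=[-1.3151]
Step 3: x=[4.4097] v=[-1.9202]
Step 4: x=[4.1633] v=[-2.4642]
Step 5: x=[3.8703] v=[-2.9298]
Step 6: x=[3.5401] v=[-3.3022]
Step 7: x=[3.1832] v=[-3.5695]
Step 8: x=[2.8109] v=[-3.7233]
Step 9: x=[2.4350] v=[-3.7586]
Step 10: x=[2.0676] v=[-3.6743]
Step 11: x=[1.7203] v=[-3.4731]
Step 12: x=[1.4042] v=[-3.1614]
Step 13: x=[1.1293] v=[-2.7491]
Step 14: x=[0.9044] v=[-2.2493]
Step 15: x=[0.7366] v=[-1.6780]
Step 16: x=[0.6313] v=[-1.0533]
Step 17: x=[0.5918] v=[-0.3951]
Step 18: x=[0.6194] v=[0.2757]
First v>=0 after going negative at step 18, time=1.8000

Answer: 1.8000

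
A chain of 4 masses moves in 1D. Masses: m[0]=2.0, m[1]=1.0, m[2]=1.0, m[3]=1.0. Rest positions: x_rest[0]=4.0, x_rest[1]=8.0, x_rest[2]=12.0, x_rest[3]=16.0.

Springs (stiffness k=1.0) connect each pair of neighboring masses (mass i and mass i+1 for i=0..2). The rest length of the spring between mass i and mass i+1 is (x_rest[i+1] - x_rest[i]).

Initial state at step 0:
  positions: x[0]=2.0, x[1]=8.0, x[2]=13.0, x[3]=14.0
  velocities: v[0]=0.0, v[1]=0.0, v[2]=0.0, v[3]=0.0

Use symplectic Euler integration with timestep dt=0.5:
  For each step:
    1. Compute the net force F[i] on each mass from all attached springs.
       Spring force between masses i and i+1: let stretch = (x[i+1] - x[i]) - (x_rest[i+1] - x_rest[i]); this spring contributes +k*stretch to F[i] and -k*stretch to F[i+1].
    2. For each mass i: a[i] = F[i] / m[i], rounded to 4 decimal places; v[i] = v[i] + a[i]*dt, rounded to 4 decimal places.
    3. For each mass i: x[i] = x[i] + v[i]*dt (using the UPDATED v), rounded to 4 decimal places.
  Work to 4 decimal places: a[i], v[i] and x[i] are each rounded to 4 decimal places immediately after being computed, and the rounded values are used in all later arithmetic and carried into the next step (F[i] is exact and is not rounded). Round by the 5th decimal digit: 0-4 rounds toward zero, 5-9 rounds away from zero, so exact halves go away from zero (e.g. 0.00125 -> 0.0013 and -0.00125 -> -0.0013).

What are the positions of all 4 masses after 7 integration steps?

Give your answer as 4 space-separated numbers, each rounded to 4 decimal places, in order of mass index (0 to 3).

Step 0: x=[2.0000 8.0000 13.0000 14.0000] v=[0.0000 0.0000 0.0000 0.0000]
Step 1: x=[2.2500 7.7500 12.0000 14.7500] v=[0.5000 -0.5000 -2.0000 1.5000]
Step 2: x=[2.6875 7.1875 10.6250 15.8125] v=[0.8750 -1.1250 -2.7500 2.1250]
Step 3: x=[3.1875 6.3594 9.6875 16.5782] v=[1.0000 -1.6563 -1.8750 1.5313]
Step 4: x=[3.5840 5.5703 9.6407 16.6212] v=[0.7930 -1.5782 -0.0937 0.0860]
Step 5: x=[3.7288 5.3022 10.3214 15.9191] v=[0.2896 -0.5362 1.3614 -1.4043]
Step 6: x=[3.5703 5.8956 11.1468 14.8175] v=[-0.3171 1.1867 1.6507 -2.2032]
Step 7: x=[3.2024 7.2205 11.5771 13.7982] v=[-0.7358 2.6497 0.8605 -2.0386]

Answer: 3.2024 7.2205 11.5771 13.7982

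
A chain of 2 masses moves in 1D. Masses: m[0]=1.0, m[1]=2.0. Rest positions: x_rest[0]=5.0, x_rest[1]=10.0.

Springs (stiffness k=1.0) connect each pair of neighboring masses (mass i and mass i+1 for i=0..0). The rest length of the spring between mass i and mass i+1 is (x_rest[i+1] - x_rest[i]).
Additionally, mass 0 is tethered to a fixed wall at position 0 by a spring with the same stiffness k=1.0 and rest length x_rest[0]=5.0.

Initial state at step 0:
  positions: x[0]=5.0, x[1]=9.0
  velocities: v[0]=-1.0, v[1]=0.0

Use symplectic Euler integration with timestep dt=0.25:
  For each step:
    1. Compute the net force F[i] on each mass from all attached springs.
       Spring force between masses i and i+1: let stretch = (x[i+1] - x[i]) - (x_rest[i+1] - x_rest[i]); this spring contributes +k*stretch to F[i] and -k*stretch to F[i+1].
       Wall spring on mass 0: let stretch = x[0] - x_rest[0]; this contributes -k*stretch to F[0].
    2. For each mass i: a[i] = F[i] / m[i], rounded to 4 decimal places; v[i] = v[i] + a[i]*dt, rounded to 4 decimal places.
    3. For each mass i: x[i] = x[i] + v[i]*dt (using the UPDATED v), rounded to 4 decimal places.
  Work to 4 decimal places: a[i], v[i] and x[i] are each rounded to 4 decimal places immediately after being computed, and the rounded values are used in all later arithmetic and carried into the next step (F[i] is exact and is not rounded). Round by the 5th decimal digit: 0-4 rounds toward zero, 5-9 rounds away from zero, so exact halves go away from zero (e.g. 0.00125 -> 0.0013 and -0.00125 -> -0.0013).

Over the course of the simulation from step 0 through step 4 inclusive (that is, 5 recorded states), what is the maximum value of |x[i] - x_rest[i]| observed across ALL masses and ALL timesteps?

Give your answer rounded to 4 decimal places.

Step 0: x=[5.0000 9.0000] v=[-1.0000 0.0000]
Step 1: x=[4.6875 9.0313] v=[-1.2500 0.1250]
Step 2: x=[4.3535 9.0831] v=[-1.3359 0.2070]
Step 3: x=[4.0430 9.1433] v=[-1.2419 0.2408]
Step 4: x=[3.7986 9.2004] v=[-0.9776 0.2283]
Max displacement = 1.2014

Answer: 1.2014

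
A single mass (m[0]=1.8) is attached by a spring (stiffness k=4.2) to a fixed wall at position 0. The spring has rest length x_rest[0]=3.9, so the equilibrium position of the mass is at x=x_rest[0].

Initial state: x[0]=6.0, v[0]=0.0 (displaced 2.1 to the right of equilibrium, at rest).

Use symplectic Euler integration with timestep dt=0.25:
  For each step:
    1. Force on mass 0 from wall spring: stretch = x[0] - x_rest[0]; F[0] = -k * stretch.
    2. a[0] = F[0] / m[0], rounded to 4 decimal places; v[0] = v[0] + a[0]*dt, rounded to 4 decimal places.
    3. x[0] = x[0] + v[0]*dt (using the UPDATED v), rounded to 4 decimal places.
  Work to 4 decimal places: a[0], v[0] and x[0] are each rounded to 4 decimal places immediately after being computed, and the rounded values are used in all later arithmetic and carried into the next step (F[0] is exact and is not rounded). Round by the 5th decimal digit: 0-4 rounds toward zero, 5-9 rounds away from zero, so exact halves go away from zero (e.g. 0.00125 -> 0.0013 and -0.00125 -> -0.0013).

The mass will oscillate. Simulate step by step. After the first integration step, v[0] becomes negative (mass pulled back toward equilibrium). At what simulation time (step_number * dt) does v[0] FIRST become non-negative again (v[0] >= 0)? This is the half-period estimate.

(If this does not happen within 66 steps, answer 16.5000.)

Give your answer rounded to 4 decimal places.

Answer: 2.2500

Derivation:
Step 0: x=[6.0000] v=[0.0000]
Step 1: x=[5.6938] v=[-1.2250]
Step 2: x=[5.1260] v=[-2.2714]
Step 3: x=[4.3794] v=[-2.9866]
Step 4: x=[3.5628] v=[-3.2663]
Step 5: x=[2.7954] v=[-3.0696]
Step 6: x=[2.1891] v=[-2.4253]
Step 7: x=[1.8323] v=[-1.4273]
Step 8: x=[1.7770] v=[-0.2212]
Step 9: x=[2.0313] v=[1.0172]
First v>=0 after going negative at step 9, time=2.2500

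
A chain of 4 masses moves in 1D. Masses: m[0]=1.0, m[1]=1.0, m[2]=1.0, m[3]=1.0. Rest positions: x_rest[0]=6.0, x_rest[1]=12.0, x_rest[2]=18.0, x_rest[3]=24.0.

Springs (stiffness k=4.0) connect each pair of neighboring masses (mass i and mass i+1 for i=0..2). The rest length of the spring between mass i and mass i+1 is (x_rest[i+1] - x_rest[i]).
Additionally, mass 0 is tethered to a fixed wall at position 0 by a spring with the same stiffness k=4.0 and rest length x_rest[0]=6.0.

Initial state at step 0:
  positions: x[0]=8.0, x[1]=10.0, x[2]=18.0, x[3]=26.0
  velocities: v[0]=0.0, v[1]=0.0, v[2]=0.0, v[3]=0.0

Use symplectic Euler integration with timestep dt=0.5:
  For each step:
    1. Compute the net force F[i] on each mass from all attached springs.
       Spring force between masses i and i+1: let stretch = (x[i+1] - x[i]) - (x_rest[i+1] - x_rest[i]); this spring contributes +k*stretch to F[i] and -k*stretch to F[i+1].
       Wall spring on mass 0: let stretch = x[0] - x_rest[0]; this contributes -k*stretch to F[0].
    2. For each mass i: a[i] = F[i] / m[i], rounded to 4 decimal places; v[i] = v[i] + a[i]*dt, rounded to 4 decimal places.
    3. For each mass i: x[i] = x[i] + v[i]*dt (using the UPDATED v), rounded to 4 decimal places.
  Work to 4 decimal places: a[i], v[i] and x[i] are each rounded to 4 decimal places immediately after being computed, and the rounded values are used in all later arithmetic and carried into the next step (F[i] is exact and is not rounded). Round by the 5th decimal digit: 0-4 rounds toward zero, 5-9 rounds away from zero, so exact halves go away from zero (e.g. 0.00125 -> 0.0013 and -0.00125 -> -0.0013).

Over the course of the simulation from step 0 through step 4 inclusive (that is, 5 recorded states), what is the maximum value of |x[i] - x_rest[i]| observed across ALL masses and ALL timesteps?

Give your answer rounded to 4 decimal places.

Answer: 4.0000

Derivation:
Step 0: x=[8.0000 10.0000 18.0000 26.0000] v=[0.0000 0.0000 0.0000 0.0000]
Step 1: x=[2.0000 16.0000 18.0000 24.0000] v=[-12.0000 12.0000 0.0000 -4.0000]
Step 2: x=[8.0000 10.0000 22.0000 22.0000] v=[12.0000 -12.0000 8.0000 -4.0000]
Step 3: x=[8.0000 14.0000 14.0000 26.0000] v=[0.0000 8.0000 -16.0000 8.0000]
Step 4: x=[6.0000 12.0000 18.0000 24.0000] v=[-4.0000 -4.0000 8.0000 -4.0000]
Max displacement = 4.0000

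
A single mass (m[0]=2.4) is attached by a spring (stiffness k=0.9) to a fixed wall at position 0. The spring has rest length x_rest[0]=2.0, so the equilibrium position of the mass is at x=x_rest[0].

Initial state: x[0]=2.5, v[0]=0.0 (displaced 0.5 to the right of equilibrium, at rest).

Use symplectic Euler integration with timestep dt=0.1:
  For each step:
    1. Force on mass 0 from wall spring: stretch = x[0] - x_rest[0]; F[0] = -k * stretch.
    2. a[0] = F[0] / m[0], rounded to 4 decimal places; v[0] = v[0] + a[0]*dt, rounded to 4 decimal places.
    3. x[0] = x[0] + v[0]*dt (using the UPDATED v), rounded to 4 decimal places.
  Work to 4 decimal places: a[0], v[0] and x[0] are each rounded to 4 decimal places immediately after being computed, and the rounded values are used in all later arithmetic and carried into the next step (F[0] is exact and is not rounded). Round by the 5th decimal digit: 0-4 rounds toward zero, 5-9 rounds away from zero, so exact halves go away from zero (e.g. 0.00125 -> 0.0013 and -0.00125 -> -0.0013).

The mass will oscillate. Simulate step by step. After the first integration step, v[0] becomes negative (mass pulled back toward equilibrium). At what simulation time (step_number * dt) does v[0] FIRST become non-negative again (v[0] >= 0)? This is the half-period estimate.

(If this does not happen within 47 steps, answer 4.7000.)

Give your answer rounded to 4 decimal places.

Answer: 4.7000

Derivation:
Step 0: x=[2.5000] v=[0.0000]
Step 1: x=[2.4981] v=[-0.0188]
Step 2: x=[2.4944] v=[-0.0375]
Step 3: x=[2.4888] v=[-0.0560]
Step 4: x=[2.4814] v=[-0.0743]
Step 5: x=[2.4722] v=[-0.0924]
Step 6: x=[2.4612] v=[-0.1101]
Step 7: x=[2.4485] v=[-0.1274]
Step 8: x=[2.4341] v=[-0.1442]
Step 9: x=[2.4181] v=[-0.1605]
Step 10: x=[2.4005] v=[-0.1762]
Step 11: x=[2.3814] v=[-0.1912]
Step 12: x=[2.3609] v=[-0.2055]
Step 13: x=[2.3390] v=[-0.2190]
Step 14: x=[2.3158] v=[-0.2317]
Step 15: x=[2.2915] v=[-0.2435]
Step 16: x=[2.2661] v=[-0.2544]
Step 17: x=[2.2397] v=[-0.2644]
Step 18: x=[2.2124] v=[-0.2734]
Step 19: x=[2.1843] v=[-0.2814]
Step 20: x=[2.1555] v=[-0.2883]
Step 21: x=[2.1261] v=[-0.2941]
Step 22: x=[2.0962] v=[-0.2988]
Step 23: x=[2.0660] v=[-0.3024]
Step 24: x=[2.0355] v=[-0.3049]
Step 25: x=[2.0049] v=[-0.3062]
Step 26: x=[1.9743] v=[-0.3064]
Step 27: x=[1.9438] v=[-0.3054]
Step 28: x=[1.9135] v=[-0.3033]
Step 29: x=[1.8835] v=[-0.3001]
Step 30: x=[1.8539] v=[-0.2957]
Step 31: x=[1.8249] v=[-0.2902]
Step 32: x=[1.7965] v=[-0.2836]
Step 33: x=[1.7689] v=[-0.2760]
Step 34: x=[1.7422] v=[-0.2673]
Step 35: x=[1.7164] v=[-0.2576]
Step 36: x=[1.6917] v=[-0.2470]
Step 37: x=[1.6682] v=[-0.2354]
Step 38: x=[1.6459] v=[-0.2230]
Step 39: x=[1.6249] v=[-0.2097]
Step 40: x=[1.6053] v=[-0.1956]
Step 41: x=[1.5872] v=[-0.1808]
Step 42: x=[1.5707] v=[-0.1653]
Step 43: x=[1.5558] v=[-0.1492]
Step 44: x=[1.5426] v=[-0.1325]
Step 45: x=[1.5311] v=[-0.1154]
Step 46: x=[1.5213] v=[-0.0978]
Step 47: x=[1.5133] v=[-0.0799]
v[0] did not become non-negative within 47 steps; using fallback time=4.7000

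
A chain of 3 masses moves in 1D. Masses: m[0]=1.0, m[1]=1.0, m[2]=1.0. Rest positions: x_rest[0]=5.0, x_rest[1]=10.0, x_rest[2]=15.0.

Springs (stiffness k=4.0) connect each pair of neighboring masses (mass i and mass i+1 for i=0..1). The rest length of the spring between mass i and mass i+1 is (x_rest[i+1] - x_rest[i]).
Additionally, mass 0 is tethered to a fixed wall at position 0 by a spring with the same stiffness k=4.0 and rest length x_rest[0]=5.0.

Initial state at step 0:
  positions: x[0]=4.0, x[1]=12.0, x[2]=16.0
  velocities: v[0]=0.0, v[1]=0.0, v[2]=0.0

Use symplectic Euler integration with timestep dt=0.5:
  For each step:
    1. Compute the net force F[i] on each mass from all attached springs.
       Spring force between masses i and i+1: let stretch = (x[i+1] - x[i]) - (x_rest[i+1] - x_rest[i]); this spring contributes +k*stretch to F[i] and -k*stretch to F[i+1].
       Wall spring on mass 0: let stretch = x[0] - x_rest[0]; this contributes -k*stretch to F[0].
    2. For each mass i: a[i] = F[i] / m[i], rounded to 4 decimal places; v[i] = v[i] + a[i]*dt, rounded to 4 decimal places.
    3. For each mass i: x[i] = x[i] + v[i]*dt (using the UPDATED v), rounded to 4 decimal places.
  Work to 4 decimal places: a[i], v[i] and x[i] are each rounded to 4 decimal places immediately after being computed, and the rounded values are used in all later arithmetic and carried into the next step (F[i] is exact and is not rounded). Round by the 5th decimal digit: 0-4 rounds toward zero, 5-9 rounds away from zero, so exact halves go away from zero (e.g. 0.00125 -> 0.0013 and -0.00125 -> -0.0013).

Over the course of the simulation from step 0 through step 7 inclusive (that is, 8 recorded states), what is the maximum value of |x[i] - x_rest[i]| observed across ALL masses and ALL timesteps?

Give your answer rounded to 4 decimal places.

Step 0: x=[4.0000 12.0000 16.0000] v=[0.0000 0.0000 0.0000]
Step 1: x=[8.0000 8.0000 17.0000] v=[8.0000 -8.0000 2.0000]
Step 2: x=[4.0000 13.0000 14.0000] v=[-8.0000 10.0000 -6.0000]
Step 3: x=[5.0000 10.0000 15.0000] v=[2.0000 -6.0000 2.0000]
Step 4: x=[6.0000 7.0000 16.0000] v=[2.0000 -6.0000 2.0000]
Step 5: x=[2.0000 12.0000 13.0000] v=[-8.0000 10.0000 -6.0000]
Step 6: x=[6.0000 8.0000 14.0000] v=[8.0000 -8.0000 2.0000]
Step 7: x=[6.0000 8.0000 14.0000] v=[0.0000 0.0000 0.0000]
Max displacement = 3.0000

Answer: 3.0000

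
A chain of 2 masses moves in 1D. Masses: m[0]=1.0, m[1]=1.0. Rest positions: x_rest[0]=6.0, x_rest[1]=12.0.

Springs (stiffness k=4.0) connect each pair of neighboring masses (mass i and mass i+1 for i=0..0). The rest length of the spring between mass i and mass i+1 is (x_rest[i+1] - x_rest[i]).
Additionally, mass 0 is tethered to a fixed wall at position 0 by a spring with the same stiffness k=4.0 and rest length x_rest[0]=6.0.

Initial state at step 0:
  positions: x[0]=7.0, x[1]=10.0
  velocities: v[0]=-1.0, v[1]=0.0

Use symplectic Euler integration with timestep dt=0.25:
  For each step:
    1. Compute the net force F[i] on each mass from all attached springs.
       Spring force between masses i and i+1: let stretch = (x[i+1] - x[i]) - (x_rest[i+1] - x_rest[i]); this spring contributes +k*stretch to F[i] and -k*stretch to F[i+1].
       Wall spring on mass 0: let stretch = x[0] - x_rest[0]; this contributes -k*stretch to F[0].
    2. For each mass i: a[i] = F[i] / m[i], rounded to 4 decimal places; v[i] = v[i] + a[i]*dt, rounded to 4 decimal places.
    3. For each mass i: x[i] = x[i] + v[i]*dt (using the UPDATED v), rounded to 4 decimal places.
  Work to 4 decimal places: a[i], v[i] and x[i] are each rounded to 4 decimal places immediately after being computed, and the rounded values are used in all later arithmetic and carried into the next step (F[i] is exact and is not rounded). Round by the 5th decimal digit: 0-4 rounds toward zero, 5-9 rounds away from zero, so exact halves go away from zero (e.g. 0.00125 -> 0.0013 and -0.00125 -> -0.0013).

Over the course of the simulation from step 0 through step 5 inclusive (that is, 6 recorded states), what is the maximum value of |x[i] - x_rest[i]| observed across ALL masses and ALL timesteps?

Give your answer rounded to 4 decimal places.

Answer: 2.3437

Derivation:
Step 0: x=[7.0000 10.0000] v=[-1.0000 0.0000]
Step 1: x=[5.7500 10.7500] v=[-5.0000 3.0000]
Step 2: x=[4.3125 11.7500] v=[-5.7500 4.0000]
Step 3: x=[3.6563 12.3906] v=[-2.6250 2.5625]
Step 4: x=[4.2696 12.3477] v=[2.4530 -0.1718]
Step 5: x=[5.8350 11.7852] v=[6.2615 -2.2499]
Max displacement = 2.3437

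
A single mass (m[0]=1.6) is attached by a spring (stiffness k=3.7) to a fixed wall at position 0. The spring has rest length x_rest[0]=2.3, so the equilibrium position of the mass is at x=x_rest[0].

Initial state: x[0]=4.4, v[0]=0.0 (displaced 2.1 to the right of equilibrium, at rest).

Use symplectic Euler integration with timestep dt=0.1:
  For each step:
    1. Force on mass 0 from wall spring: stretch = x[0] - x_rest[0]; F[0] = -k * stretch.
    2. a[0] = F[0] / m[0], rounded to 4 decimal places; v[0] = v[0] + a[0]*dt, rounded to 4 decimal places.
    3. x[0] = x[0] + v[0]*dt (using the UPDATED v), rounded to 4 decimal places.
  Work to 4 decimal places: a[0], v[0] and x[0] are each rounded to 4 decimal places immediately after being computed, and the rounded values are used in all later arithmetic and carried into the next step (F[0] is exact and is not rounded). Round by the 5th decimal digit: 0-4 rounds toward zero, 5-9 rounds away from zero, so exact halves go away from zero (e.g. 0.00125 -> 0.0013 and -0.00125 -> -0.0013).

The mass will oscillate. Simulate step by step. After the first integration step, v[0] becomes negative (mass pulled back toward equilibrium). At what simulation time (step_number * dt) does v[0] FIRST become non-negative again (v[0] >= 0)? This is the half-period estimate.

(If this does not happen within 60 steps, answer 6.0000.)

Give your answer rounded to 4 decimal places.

Step 0: x=[4.4000] v=[0.0000]
Step 1: x=[4.3514] v=[-0.4856]
Step 2: x=[4.2554] v=[-0.9600]
Step 3: x=[4.1142] v=[-1.4122]
Step 4: x=[3.9310] v=[-1.8317]
Step 5: x=[3.7101] v=[-2.2089]
Step 6: x=[3.4566] v=[-2.5350]
Step 7: x=[3.1764] v=[-2.8025]
Step 8: x=[2.8759] v=[-3.0052]
Step 9: x=[2.5621] v=[-3.1384]
Step 10: x=[2.2422] v=[-3.1990]
Step 11: x=[1.9236] v=[-3.1856]
Step 12: x=[1.6137] v=[-3.0986]
Step 13: x=[1.3197] v=[-2.9399]
Step 14: x=[1.0484] v=[-2.7132]
Step 15: x=[0.8060] v=[-2.4238]
Step 16: x=[0.5982] v=[-2.0783]
Step 17: x=[0.4297] v=[-1.6848]
Step 18: x=[0.3045] v=[-1.2523]
Step 19: x=[0.2254] v=[-0.7908]
Step 20: x=[0.1943] v=[-0.3111]
Step 21: x=[0.2119] v=[0.1758]
First v>=0 after going negative at step 21, time=2.1000

Answer: 2.1000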